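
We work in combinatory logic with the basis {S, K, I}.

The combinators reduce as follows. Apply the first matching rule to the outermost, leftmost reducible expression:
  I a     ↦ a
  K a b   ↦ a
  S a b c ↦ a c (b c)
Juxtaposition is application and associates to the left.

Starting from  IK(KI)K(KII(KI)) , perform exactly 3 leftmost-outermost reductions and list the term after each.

  start: IK(KI)K(KII(KI))
  step 1: K(KI)K(KII(KI))
  step 2: KI(KII(KI))
  step 3: I

Answer: after 3 steps: I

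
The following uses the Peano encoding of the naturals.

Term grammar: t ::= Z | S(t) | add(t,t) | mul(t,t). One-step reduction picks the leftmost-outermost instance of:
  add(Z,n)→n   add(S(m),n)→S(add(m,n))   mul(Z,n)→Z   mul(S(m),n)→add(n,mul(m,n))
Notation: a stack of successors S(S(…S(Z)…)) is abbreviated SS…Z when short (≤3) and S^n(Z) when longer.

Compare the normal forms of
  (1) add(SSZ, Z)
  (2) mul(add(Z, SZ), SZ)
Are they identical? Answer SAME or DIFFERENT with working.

Term A:
  start: add(SSZ, Z)
  →1  S(add(SZ, Z))
  →2  S(S(add(Z, Z)))
  →3  SSZ

Term B:
  start: mul(add(Z, SZ), SZ)
  →1  mul(SZ, SZ)
  →2  add(SZ, mul(Z, SZ))
  →3  S(add(Z, mul(Z, SZ)))
  →4  S(mul(Z, SZ))
  →5  SZ

Answer: DIFFERENT — A ⇓ SSZ, B ⇓ SZ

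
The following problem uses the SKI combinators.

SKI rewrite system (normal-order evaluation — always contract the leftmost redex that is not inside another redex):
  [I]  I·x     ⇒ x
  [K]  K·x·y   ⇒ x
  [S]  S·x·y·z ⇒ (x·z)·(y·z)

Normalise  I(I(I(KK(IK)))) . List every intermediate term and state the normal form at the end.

Answer: normal form = K  (in 4 steps)

Working:
  start: I(I(I(KK(IK))))
  step 1: I(I(KK(IK)))
  step 2: I(KK(IK))
  step 3: KK(IK)
  step 4: K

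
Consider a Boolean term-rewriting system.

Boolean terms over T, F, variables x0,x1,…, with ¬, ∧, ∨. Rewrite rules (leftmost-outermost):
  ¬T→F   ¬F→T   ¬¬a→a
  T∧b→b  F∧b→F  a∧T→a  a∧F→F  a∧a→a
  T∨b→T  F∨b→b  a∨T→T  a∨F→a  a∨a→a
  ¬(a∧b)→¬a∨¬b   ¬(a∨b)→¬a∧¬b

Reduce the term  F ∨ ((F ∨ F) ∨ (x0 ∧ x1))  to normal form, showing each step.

  start: F ∨ ((F ∨ F) ∨ (x0 ∧ x1))
  →1  (F ∨ F) ∨ (x0 ∧ x1)
  →2  F ∨ (x0 ∧ x1)
  →3  x0 ∧ x1

Answer: normal form = x0 ∧ x1  (in 3 steps)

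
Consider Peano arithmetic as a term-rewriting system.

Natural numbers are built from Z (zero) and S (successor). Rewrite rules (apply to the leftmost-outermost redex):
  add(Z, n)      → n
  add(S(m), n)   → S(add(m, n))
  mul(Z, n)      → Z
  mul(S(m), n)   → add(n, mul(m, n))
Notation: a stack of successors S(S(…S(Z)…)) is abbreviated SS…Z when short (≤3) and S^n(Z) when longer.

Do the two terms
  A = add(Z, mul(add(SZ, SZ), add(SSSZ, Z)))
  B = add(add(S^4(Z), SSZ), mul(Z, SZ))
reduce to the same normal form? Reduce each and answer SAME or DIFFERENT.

Answer: SAME — A ⇓ S^6(Z), B ⇓ S^6(Z)

Derivation:
Term A:
  start: add(Z, mul(add(SZ, SZ), add(SSSZ, Z)))
  [1] mul(add(SZ, SZ), add(SSSZ, Z))
  [2] mul(S(add(Z, SZ)), add(SSSZ, Z))
  [3] add(add(SSSZ, Z), mul(add(Z, SZ), add(SSSZ, Z)))
  [4] add(S(add(SSZ, Z)), mul(add(Z, SZ), add(SSSZ, Z)))
  [5] S(add(add(SSZ, Z), mul(add(Z, SZ), add(SSSZ, Z))))
  [6] S(add(S(add(SZ, Z)), mul(add(Z, SZ), add(SSSZ, Z))))
  [7] S(S(add(add(SZ, Z), mul(add(Z, SZ), add(SSSZ, Z)))))
  [8] S(S(add(S(add(Z, Z)), mul(add(Z, SZ), add(SSSZ, Z)))))
  [9] S(S(S(add(add(Z, Z), mul(add(Z, SZ), add(SSSZ, Z))))))
  [10] S(S(S(add(Z, mul(add(Z, SZ), add(SSSZ, Z))))))
  [11] S(S(S(mul(add(Z, SZ), add(SSSZ, Z)))))
  [12] S(S(S(mul(SZ, add(SSSZ, Z)))))
  [13] S(S(S(add(add(SSSZ, Z), mul(Z, add(SSSZ, Z))))))
  [14] S(S(S(add(S(add(SSZ, Z)), mul(Z, add(SSSZ, Z))))))
  [15] S(S(S(S(add(add(SSZ, Z), mul(Z, add(SSSZ, Z)))))))
  [16] S(S(S(S(add(S(add(SZ, Z)), mul(Z, add(SSSZ, Z)))))))
  [17] S(S(S(S(S(add(add(SZ, Z), mul(Z, add(SSSZ, Z))))))))
  [18] S(S(S(S(S(add(S(add(Z, Z)), mul(Z, add(SSSZ, Z))))))))
  [19] S(S(S(S(S(S(add(add(Z, Z), mul(Z, add(SSSZ, Z)))))))))
  [20] S(S(S(S(S(S(add(Z, mul(Z, add(SSSZ, Z)))))))))
  [21] S(S(S(S(S(S(mul(Z, add(SSSZ, Z))))))))
  [22] S^6(Z)

Term B:
  start: add(add(S^4(Z), SSZ), mul(Z, SZ))
  [1] add(S(add(SSSZ, SSZ)), mul(Z, SZ))
  [2] S(add(add(SSSZ, SSZ), mul(Z, SZ)))
  [3] S(add(S(add(SSZ, SSZ)), mul(Z, SZ)))
  [4] S(S(add(add(SSZ, SSZ), mul(Z, SZ))))
  [5] S(S(add(S(add(SZ, SSZ)), mul(Z, SZ))))
  [6] S(S(S(add(add(SZ, SSZ), mul(Z, SZ)))))
  [7] S(S(S(add(S(add(Z, SSZ)), mul(Z, SZ)))))
  [8] S(S(S(S(add(add(Z, SSZ), mul(Z, SZ))))))
  [9] S(S(S(S(add(SSZ, mul(Z, SZ))))))
  [10] S(S(S(S(S(add(SZ, mul(Z, SZ)))))))
  [11] S(S(S(S(S(S(add(Z, mul(Z, SZ))))))))
  [12] S(S(S(S(S(S(mul(Z, SZ)))))))
  [13] S^6(Z)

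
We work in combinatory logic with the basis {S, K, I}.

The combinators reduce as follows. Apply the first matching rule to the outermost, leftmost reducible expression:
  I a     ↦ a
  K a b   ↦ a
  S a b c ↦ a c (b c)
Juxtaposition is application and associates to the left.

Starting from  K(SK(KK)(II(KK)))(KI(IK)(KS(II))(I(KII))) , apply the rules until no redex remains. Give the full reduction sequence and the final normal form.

Answer: normal form = KK  (in 5 steps)

Derivation:
  start: K(SK(KK)(II(KK)))(KI(IK)(KS(II))(I(KII)))
  →1  SK(KK)(II(KK))
  →2  K(II(KK))(KK(II(KK)))
  →3  II(KK)
  →4  I(KK)
  →5  KK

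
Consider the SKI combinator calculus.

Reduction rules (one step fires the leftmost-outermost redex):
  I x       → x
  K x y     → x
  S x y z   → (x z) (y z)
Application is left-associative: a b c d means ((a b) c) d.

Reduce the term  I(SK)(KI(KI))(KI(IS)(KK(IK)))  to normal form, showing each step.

  start: I(SK)(KI(KI))(KI(IS)(KK(IK)))
  [1] SK(KI(KI))(KI(IS)(KK(IK)))
  [2] K(KI(IS)(KK(IK)))(KI(KI)(KI(IS)(KK(IK))))
  [3] KI(IS)(KK(IK))
  [4] I(KK(IK))
  [5] KK(IK)
  [6] K

Answer: normal form = K  (in 6 steps)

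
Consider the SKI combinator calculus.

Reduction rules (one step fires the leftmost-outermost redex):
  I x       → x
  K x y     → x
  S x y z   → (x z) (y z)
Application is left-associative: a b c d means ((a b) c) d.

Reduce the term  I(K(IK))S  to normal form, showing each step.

Answer: normal form = K  (in 3 steps)

Reduction:
  start: I(K(IK))S
  [1] K(IK)S
  [2] IK
  [3] K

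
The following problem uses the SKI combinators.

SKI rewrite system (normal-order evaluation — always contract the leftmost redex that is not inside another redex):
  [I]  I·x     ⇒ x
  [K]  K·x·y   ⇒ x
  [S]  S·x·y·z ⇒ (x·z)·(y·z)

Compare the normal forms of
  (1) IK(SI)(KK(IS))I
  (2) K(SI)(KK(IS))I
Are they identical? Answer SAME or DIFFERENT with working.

Answer: SAME — A ⇓ SII, B ⇓ SII

Reduction:
Term A:
  start: IK(SI)(KK(IS))I
  step 1: K(SI)(KK(IS))I
  step 2: SII

Term B:
  start: K(SI)(KK(IS))I
  step 1: SII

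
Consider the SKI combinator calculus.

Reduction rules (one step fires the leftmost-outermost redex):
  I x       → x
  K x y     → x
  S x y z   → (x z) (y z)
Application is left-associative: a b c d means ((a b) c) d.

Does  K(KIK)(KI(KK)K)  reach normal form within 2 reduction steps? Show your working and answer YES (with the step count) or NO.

Answer: YES — reaches normal form I in 2 ≤ 2 steps

Working:
  start: K(KIK)(KI(KK)K)
  →1  KIK
  →2  I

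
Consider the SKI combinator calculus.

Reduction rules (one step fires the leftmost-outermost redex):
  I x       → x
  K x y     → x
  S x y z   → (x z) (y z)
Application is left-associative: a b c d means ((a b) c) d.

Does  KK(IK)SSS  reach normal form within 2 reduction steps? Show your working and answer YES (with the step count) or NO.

Answer: YES — reaches normal form SS in 2 ≤ 2 steps

Derivation:
  start: KK(IK)SSS
  →1  KSSS
  →2  SS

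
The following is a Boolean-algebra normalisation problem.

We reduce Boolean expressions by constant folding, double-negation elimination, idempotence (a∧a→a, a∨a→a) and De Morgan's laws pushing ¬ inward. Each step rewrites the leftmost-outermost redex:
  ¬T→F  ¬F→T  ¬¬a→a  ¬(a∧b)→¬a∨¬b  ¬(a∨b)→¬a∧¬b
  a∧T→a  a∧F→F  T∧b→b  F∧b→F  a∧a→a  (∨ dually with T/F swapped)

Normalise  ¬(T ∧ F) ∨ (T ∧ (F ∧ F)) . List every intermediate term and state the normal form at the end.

Answer: normal form = T  (in 5 steps)

Reduction:
  start: ¬(T ∧ F) ∨ (T ∧ (F ∧ F))
  [1] (¬T ∨ ¬F) ∨ (T ∧ (F ∧ F))
  [2] (F ∨ ¬F) ∨ (T ∧ (F ∧ F))
  [3] ¬F ∨ (T ∧ (F ∧ F))
  [4] T ∨ (T ∧ (F ∧ F))
  [5] T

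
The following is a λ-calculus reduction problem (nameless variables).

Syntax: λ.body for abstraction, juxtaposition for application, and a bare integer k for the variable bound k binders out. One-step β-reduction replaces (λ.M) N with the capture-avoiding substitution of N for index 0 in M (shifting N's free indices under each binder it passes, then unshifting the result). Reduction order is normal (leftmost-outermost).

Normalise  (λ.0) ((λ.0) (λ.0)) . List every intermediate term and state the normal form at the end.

  start: (λ.0) ((λ.0) (λ.0))
  [1] (λ.0) (λ.0)
  [2] λ.0

Answer: normal form = λ.0  (in 2 steps)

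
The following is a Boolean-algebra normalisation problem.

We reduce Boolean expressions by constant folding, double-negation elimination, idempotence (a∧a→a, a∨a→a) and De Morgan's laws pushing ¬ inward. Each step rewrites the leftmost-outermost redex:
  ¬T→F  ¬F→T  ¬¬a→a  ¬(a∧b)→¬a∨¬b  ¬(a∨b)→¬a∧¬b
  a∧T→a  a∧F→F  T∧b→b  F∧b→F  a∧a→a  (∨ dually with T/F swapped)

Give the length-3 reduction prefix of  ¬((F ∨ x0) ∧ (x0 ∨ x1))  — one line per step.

  start: ¬((F ∨ x0) ∧ (x0 ∨ x1))
  [1] ¬(F ∨ x0) ∨ ¬(x0 ∨ x1)
  [2] (¬F ∧ ¬x0) ∨ ¬(x0 ∨ x1)
  [3] (T ∧ ¬x0) ∨ ¬(x0 ∨ x1)

Answer: after 3 steps: (T ∧ ¬x0) ∨ ¬(x0 ∨ x1)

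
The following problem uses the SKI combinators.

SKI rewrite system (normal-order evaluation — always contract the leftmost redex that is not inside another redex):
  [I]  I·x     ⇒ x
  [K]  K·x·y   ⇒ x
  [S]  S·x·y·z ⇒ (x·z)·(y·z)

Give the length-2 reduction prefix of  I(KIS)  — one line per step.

  start: I(KIS)
  step 1: KIS
  step 2: I

Answer: after 2 steps: I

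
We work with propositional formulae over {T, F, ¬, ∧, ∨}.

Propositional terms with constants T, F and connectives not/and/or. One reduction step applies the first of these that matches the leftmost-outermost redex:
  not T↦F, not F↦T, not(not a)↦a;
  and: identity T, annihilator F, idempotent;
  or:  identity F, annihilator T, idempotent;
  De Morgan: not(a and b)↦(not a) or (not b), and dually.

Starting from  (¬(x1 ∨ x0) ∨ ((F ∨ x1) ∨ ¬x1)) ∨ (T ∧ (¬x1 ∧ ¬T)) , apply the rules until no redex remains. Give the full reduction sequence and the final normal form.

Answer: normal form = (¬x1 ∧ ¬x0) ∨ (x1 ∨ ¬x1)  (in 6 steps)

Derivation:
  start: (¬(x1 ∨ x0) ∨ ((F ∨ x1) ∨ ¬x1)) ∨ (T ∧ (¬x1 ∧ ¬T))
  [1] ((¬x1 ∧ ¬x0) ∨ ((F ∨ x1) ∨ ¬x1)) ∨ (T ∧ (¬x1 ∧ ¬T))
  [2] ((¬x1 ∧ ¬x0) ∨ (x1 ∨ ¬x1)) ∨ (T ∧ (¬x1 ∧ ¬T))
  [3] ((¬x1 ∧ ¬x0) ∨ (x1 ∨ ¬x1)) ∨ (¬x1 ∧ ¬T)
  [4] ((¬x1 ∧ ¬x0) ∨ (x1 ∨ ¬x1)) ∨ (¬x1 ∧ F)
  [5] ((¬x1 ∧ ¬x0) ∨ (x1 ∨ ¬x1)) ∨ F
  [6] (¬x1 ∧ ¬x0) ∨ (x1 ∨ ¬x1)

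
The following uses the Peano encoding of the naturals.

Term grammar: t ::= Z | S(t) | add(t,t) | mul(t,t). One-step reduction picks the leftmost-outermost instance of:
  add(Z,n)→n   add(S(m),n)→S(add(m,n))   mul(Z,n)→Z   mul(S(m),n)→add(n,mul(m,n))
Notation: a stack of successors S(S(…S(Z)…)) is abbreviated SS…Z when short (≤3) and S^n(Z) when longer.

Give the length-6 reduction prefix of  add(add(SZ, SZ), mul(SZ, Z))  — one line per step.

  start: add(add(SZ, SZ), mul(SZ, Z))
  →1  add(S(add(Z, SZ)), mul(SZ, Z))
  →2  S(add(add(Z, SZ), mul(SZ, Z)))
  →3  S(add(SZ, mul(SZ, Z)))
  →4  S(S(add(Z, mul(SZ, Z))))
  →5  S(S(mul(SZ, Z)))
  →6  S(S(add(Z, mul(Z, Z))))

Answer: after 6 steps: S(S(add(Z, mul(Z, Z))))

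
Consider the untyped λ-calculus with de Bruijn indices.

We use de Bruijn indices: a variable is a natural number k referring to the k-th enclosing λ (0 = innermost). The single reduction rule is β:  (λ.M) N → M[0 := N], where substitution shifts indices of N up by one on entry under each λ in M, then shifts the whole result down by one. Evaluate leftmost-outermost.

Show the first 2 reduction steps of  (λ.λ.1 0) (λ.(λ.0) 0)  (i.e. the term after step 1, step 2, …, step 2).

  start: (λ.λ.1 0) (λ.(λ.0) 0)
  step 1: λ.(λ.(λ.0) 0) 0
  step 2: λ.(λ.0) 0

Answer: after 2 steps: λ.(λ.0) 0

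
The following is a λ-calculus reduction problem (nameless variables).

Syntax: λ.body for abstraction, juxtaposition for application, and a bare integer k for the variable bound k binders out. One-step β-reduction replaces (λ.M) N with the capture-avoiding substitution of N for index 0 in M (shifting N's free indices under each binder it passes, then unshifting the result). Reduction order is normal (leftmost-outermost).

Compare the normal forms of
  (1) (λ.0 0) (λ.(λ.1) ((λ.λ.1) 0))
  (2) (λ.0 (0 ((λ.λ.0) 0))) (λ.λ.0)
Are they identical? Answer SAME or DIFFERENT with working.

Answer: SAME — A ⇓ λ.0, B ⇓ λ.0

Reduction:
Term A:
  start: (λ.0 0) (λ.(λ.1) ((λ.λ.1) 0))
  →1  (λ.(λ.1) ((λ.λ.1) 0)) (λ.(λ.1) ((λ.λ.1) 0))
  →2  (λ.λ.(λ.1) ((λ.λ.1) 0)) ((λ.λ.1) (λ.(λ.1) ((λ.λ.1) 0)))
  →3  λ.(λ.1) ((λ.λ.1) 0)
  →4  λ.0

Term B:
  start: (λ.0 (0 ((λ.λ.0) 0))) (λ.λ.0)
  →1  (λ.λ.0) ((λ.λ.0) ((λ.λ.0) (λ.λ.0)))
  →2  λ.0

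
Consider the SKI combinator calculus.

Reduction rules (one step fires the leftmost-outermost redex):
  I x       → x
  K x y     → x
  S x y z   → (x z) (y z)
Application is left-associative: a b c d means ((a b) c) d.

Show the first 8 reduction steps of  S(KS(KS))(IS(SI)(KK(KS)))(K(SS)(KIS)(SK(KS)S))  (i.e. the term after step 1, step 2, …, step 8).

  start: S(KS(KS))(IS(SI)(KK(KS)))(K(SS)(KIS)(SK(KS)S))
  [1] KS(KS)(K(SS)(KIS)(SK(KS)S))(IS(SI)(KK(KS))(K(SS)(KIS)(SK(KS)S)))
  [2] S(K(SS)(KIS)(SK(KS)S))(IS(SI)(KK(KS))(K(SS)(KIS)(SK(KS)S)))
  [3] S(SS(SK(KS)S))(IS(SI)(KK(KS))(K(SS)(KIS)(SK(KS)S)))
  [4] S(SS(KS(KSS)))(IS(SI)(KK(KS))(K(SS)(KIS)(SK(KS)S)))
  [5] S(SSS)(IS(SI)(KK(KS))(K(SS)(KIS)(SK(KS)S)))
  [6] S(SSS)(S(SI)(KK(KS))(K(SS)(KIS)(SK(KS)S)))
  [7] S(SSS)(SI(K(SS)(KIS)(SK(KS)S))(KK(KS)(K(SS)(KIS)(SK(KS)S))))
  [8] S(SSS)(I(KK(KS)(K(SS)(KIS)(SK(KS)S)))(K(SS)(KIS)(SK(KS)S)(KK(KS)(K(SS)(KIS)(SK(KS)S)))))

Answer: after 8 steps: S(SSS)(I(KK(KS)(K(SS)(KIS)(SK(KS)S)))(K(SS)(KIS)(SK(KS)S)(KK(KS)(K(SS)(KIS)(SK(KS)S)))))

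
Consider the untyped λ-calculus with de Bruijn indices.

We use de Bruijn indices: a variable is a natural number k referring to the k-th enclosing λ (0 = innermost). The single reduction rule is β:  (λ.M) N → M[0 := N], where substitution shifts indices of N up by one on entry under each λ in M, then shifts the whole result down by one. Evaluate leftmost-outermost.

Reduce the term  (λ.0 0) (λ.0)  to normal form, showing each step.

  start: (λ.0 0) (λ.0)
  step 1: (λ.0) (λ.0)
  step 2: λ.0

Answer: normal form = λ.0  (in 2 steps)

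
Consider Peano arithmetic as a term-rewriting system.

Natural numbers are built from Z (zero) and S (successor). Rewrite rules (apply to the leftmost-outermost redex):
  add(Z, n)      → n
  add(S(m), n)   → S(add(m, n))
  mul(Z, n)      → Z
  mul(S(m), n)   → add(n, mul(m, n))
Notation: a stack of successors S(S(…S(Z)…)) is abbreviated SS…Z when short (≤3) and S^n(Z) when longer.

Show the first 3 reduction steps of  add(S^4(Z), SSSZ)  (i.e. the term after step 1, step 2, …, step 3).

  start: add(S^4(Z), SSSZ)
  step 1: S(add(SSSZ, SSSZ))
  step 2: S(S(add(SSZ, SSSZ)))
  step 3: S(S(S(add(SZ, SSSZ))))

Answer: after 3 steps: S(S(S(add(SZ, SSSZ))))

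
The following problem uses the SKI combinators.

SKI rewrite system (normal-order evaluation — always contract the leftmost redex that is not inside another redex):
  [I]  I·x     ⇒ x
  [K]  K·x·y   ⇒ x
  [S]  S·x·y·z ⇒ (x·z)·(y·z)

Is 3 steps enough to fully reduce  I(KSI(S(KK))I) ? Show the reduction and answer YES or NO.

  start: I(KSI(S(KK))I)
  →1  KSI(S(KK))I
  →2  S(S(KK))I

Answer: YES — reaches normal form S(S(KK))I in 2 ≤ 3 steps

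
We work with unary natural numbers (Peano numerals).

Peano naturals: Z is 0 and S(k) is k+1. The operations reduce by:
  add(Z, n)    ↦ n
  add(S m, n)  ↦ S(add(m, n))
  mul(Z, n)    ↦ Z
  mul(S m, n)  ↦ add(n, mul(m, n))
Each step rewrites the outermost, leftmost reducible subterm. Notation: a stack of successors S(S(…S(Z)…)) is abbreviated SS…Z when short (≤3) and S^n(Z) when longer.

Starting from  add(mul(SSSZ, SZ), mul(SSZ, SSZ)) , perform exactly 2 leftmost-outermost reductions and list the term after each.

  start: add(mul(SSSZ, SZ), mul(SSZ, SSZ))
  step 1: add(add(SZ, mul(SSZ, SZ)), mul(SSZ, SSZ))
  step 2: add(S(add(Z, mul(SSZ, SZ))), mul(SSZ, SSZ))

Answer: after 2 steps: add(S(add(Z, mul(SSZ, SZ))), mul(SSZ, SSZ))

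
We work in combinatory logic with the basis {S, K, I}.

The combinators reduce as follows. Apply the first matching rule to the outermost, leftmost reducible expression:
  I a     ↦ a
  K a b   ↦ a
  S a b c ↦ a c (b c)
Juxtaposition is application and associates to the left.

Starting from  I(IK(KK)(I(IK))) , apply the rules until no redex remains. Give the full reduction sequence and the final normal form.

Answer: normal form = KK  (in 3 steps)

Working:
  start: I(IK(KK)(I(IK)))
  [1] IK(KK)(I(IK))
  [2] K(KK)(I(IK))
  [3] KK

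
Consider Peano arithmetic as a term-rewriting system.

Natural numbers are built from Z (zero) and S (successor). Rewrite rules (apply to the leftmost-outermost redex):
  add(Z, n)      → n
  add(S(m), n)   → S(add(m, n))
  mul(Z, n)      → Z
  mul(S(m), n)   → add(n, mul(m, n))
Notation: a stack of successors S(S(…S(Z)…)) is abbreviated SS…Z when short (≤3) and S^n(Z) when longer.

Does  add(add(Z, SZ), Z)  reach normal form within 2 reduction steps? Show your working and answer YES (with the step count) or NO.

  start: add(add(Z, SZ), Z)
  →1  add(SZ, Z)
  →2  S(add(Z, Z))

Answer: NO — after 2 steps the term is S(add(Z, Z)), not yet normal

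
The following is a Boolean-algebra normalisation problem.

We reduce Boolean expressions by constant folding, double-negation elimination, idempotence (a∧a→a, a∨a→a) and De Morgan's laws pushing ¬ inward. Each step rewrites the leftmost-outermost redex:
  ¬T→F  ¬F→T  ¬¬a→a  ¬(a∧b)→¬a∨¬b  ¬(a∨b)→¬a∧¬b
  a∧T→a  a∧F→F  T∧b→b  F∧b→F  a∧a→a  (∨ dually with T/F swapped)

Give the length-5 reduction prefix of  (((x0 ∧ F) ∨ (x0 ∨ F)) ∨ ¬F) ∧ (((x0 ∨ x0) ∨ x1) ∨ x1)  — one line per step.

  start: (((x0 ∧ F) ∨ (x0 ∨ F)) ∨ ¬F) ∧ (((x0 ∨ x0) ∨ x1) ∨ x1)
  [1] ((F ∨ (x0 ∨ F)) ∨ ¬F) ∧ (((x0 ∨ x0) ∨ x1) ∨ x1)
  [2] ((x0 ∨ F) ∨ ¬F) ∧ (((x0 ∨ x0) ∨ x1) ∨ x1)
  [3] (x0 ∨ ¬F) ∧ (((x0 ∨ x0) ∨ x1) ∨ x1)
  [4] (x0 ∨ T) ∧ (((x0 ∨ x0) ∨ x1) ∨ x1)
  [5] T ∧ (((x0 ∨ x0) ∨ x1) ∨ x1)

Answer: after 5 steps: T ∧ (((x0 ∨ x0) ∨ x1) ∨ x1)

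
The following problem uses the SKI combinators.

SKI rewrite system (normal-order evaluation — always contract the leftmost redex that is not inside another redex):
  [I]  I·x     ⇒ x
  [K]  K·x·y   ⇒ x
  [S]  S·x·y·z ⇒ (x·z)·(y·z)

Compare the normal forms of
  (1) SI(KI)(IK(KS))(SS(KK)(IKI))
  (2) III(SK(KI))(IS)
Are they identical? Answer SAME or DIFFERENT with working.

Term A:
  start: SI(KI)(IK(KS))(SS(KK)(IKI))
  [1] I(IK(KS))(KI(IK(KS)))(SS(KK)(IKI))
  [2] IK(KS)(KI(IK(KS)))(SS(KK)(IKI))
  [3] K(KS)(KI(IK(KS)))(SS(KK)(IKI))
  [4] KS(SS(KK)(IKI))
  [5] S

Term B:
  start: III(SK(KI))(IS)
  [1] II(SK(KI))(IS)
  [2] I(SK(KI))(IS)
  [3] SK(KI)(IS)
  [4] K(IS)(KI(IS))
  [5] IS
  [6] S

Answer: SAME — A ⇓ S, B ⇓ S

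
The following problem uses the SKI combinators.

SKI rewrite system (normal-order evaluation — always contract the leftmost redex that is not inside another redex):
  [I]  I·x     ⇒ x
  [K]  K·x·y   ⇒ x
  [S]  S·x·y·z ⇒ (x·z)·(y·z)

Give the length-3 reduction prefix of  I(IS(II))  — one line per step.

  start: I(IS(II))
  [1] IS(II)
  [2] S(II)
  [3] SI

Answer: after 3 steps: SI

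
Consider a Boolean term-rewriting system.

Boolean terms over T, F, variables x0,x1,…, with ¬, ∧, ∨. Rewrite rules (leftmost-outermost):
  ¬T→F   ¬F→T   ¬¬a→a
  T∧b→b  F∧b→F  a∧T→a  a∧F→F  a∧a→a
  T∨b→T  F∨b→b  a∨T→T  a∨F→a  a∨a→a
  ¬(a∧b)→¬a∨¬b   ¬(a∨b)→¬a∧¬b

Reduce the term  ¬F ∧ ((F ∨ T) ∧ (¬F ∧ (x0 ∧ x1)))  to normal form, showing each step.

Answer: normal form = x0 ∧ x1  (in 6 steps)

Reduction:
  start: ¬F ∧ ((F ∨ T) ∧ (¬F ∧ (x0 ∧ x1)))
  step 1: T ∧ ((F ∨ T) ∧ (¬F ∧ (x0 ∧ x1)))
  step 2: (F ∨ T) ∧ (¬F ∧ (x0 ∧ x1))
  step 3: T ∧ (¬F ∧ (x0 ∧ x1))
  step 4: ¬F ∧ (x0 ∧ x1)
  step 5: T ∧ (x0 ∧ x1)
  step 6: x0 ∧ x1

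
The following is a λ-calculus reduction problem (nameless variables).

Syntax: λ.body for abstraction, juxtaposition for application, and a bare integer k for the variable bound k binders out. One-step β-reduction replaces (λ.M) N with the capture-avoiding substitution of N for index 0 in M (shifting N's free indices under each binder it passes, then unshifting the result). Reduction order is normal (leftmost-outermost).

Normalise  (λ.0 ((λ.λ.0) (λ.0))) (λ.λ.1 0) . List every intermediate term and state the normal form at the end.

  start: (λ.0 ((λ.λ.0) (λ.0))) (λ.λ.1 0)
  step 1: (λ.λ.1 0) ((λ.λ.0) (λ.0))
  step 2: λ.(λ.λ.0) (λ.0) 0
  step 3: λ.(λ.0) 0
  step 4: λ.0

Answer: normal form = λ.0  (in 4 steps)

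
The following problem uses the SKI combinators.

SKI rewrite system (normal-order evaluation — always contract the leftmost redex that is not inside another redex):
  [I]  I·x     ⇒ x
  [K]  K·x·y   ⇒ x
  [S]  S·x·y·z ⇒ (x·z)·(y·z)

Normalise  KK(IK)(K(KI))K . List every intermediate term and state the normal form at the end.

Answer: normal form = K(KI)  (in 2 steps)

Working:
  start: KK(IK)(K(KI))K
  [1] K(K(KI))K
  [2] K(KI)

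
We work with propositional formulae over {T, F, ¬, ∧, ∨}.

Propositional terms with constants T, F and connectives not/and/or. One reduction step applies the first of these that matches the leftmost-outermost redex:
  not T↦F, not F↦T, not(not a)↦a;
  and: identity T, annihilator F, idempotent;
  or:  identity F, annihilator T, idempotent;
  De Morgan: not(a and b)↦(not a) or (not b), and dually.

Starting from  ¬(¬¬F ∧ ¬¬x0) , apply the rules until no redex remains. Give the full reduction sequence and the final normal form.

Answer: normal form = T  (in 4 steps)

Derivation:
  start: ¬(¬¬F ∧ ¬¬x0)
  →1  ¬¬¬F ∨ ¬¬¬x0
  →2  ¬F ∨ ¬¬¬x0
  →3  T ∨ ¬¬¬x0
  →4  T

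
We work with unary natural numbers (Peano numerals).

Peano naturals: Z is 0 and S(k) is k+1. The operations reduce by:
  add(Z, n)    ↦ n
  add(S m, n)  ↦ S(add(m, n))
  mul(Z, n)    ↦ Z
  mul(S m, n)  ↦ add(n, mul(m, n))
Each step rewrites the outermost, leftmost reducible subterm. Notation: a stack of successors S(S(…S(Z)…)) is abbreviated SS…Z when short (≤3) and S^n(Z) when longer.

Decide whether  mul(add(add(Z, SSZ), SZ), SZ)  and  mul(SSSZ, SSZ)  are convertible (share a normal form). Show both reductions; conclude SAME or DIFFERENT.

Answer: DIFFERENT — A ⇓ SSSZ, B ⇓ S^6(Z)

Derivation:
Term A:
  start: mul(add(add(Z, SSZ), SZ), SZ)
  step 1: mul(add(SSZ, SZ), SZ)
  step 2: mul(S(add(SZ, SZ)), SZ)
  step 3: add(SZ, mul(add(SZ, SZ), SZ))
  step 4: S(add(Z, mul(add(SZ, SZ), SZ)))
  step 5: S(mul(add(SZ, SZ), SZ))
  step 6: S(mul(S(add(Z, SZ)), SZ))
  step 7: S(add(SZ, mul(add(Z, SZ), SZ)))
  step 8: S(S(add(Z, mul(add(Z, SZ), SZ))))
  step 9: S(S(mul(add(Z, SZ), SZ)))
  step 10: S(S(mul(SZ, SZ)))
  step 11: S(S(add(SZ, mul(Z, SZ))))
  step 12: S(S(S(add(Z, mul(Z, SZ)))))
  step 13: S(S(S(mul(Z, SZ))))
  step 14: SSSZ

Term B:
  start: mul(SSSZ, SSZ)
  step 1: add(SSZ, mul(SSZ, SSZ))
  step 2: S(add(SZ, mul(SSZ, SSZ)))
  step 3: S(S(add(Z, mul(SSZ, SSZ))))
  step 4: S(S(mul(SSZ, SSZ)))
  step 5: S(S(add(SSZ, mul(SZ, SSZ))))
  step 6: S(S(S(add(SZ, mul(SZ, SSZ)))))
  step 7: S(S(S(S(add(Z, mul(SZ, SSZ))))))
  step 8: S(S(S(S(mul(SZ, SSZ)))))
  step 9: S(S(S(S(add(SSZ, mul(Z, SSZ))))))
  step 10: S(S(S(S(S(add(SZ, mul(Z, SSZ)))))))
  step 11: S(S(S(S(S(S(add(Z, mul(Z, SSZ))))))))
  step 12: S(S(S(S(S(S(mul(Z, SSZ)))))))
  step 13: S^6(Z)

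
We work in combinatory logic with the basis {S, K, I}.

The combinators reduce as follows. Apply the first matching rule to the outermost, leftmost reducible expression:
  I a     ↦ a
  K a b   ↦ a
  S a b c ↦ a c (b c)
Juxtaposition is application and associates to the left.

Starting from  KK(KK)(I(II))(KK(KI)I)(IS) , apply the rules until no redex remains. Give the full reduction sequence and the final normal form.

Answer: normal form = S  (in 6 steps)

Reduction:
  start: KK(KK)(I(II))(KK(KI)I)(IS)
  [1] K(I(II))(KK(KI)I)(IS)
  [2] I(II)(IS)
  [3] II(IS)
  [4] I(IS)
  [5] IS
  [6] S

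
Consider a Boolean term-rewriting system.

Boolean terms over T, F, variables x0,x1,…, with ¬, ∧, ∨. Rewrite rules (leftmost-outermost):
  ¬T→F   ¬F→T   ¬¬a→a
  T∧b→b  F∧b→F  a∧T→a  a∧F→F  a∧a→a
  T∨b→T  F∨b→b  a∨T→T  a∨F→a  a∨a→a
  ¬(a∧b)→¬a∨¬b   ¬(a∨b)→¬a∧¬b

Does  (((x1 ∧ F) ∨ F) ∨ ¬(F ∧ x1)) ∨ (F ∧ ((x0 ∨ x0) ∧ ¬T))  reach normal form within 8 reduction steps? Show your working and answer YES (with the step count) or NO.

Answer: YES — reaches normal form T in 7 ≤ 8 steps

Working:
  start: (((x1 ∧ F) ∨ F) ∨ ¬(F ∧ x1)) ∨ (F ∧ ((x0 ∨ x0) ∧ ¬T))
  →1  ((x1 ∧ F) ∨ ¬(F ∧ x1)) ∨ (F ∧ ((x0 ∨ x0) ∧ ¬T))
  →2  (F ∨ ¬(F ∧ x1)) ∨ (F ∧ ((x0 ∨ x0) ∧ ¬T))
  →3  ¬(F ∧ x1) ∨ (F ∧ ((x0 ∨ x0) ∧ ¬T))
  →4  (¬F ∨ ¬x1) ∨ (F ∧ ((x0 ∨ x0) ∧ ¬T))
  →5  (T ∨ ¬x1) ∨ (F ∧ ((x0 ∨ x0) ∧ ¬T))
  →6  T ∨ (F ∧ ((x0 ∨ x0) ∧ ¬T))
  →7  T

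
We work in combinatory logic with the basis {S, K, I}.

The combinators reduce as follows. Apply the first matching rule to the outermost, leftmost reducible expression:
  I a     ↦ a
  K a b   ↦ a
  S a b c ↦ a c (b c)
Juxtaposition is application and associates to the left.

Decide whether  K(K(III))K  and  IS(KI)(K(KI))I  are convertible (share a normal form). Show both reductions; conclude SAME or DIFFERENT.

Answer: SAME — A ⇓ KI, B ⇓ KI

Reduction:
Term A:
  start: K(K(III))K
  →1  K(III)
  →2  K(II)
  →3  KI

Term B:
  start: IS(KI)(K(KI))I
  →1  S(KI)(K(KI))I
  →2  KII(K(KI)I)
  →3  I(K(KI)I)
  →4  K(KI)I
  →5  KI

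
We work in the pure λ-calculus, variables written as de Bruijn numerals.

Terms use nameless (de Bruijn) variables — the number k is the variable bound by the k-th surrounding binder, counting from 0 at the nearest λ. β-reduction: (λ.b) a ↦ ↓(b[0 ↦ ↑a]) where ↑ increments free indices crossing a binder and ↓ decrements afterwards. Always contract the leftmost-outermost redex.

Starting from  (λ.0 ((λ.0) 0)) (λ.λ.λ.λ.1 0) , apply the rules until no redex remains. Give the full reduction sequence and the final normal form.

  start: (λ.0 ((λ.0) 0)) (λ.λ.λ.λ.1 0)
  step 1: (λ.λ.λ.λ.1 0) ((λ.0) (λ.λ.λ.λ.1 0))
  step 2: λ.λ.λ.1 0

Answer: normal form = λ.λ.λ.1 0  (in 2 steps)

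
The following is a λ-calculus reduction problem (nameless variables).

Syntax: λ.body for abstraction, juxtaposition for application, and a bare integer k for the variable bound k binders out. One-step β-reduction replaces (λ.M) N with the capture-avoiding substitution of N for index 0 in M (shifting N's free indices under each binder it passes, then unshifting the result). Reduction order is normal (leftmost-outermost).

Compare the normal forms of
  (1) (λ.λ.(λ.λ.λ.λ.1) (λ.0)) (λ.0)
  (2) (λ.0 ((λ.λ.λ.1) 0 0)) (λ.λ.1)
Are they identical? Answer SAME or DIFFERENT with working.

Answer: SAME — A ⇓ λ.λ.λ.λ.1, B ⇓ λ.λ.λ.λ.1

Derivation:
Term A:
  start: (λ.λ.(λ.λ.λ.λ.1) (λ.0)) (λ.0)
  step 1: λ.(λ.λ.λ.λ.1) (λ.0)
  step 2: λ.λ.λ.λ.1

Term B:
  start: (λ.0 ((λ.λ.λ.1) 0 0)) (λ.λ.1)
  step 1: (λ.λ.1) ((λ.λ.λ.1) (λ.λ.1) (λ.λ.1))
  step 2: λ.(λ.λ.λ.1) (λ.λ.1) (λ.λ.1)
  step 3: λ.(λ.λ.1) (λ.λ.1)
  step 4: λ.λ.λ.λ.1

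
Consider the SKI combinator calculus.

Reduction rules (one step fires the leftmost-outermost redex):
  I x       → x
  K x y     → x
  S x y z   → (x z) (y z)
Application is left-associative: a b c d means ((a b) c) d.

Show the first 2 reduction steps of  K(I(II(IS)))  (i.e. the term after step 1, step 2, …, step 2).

Answer: after 2 steps: K(I(IS))

Working:
  start: K(I(II(IS)))
  →1  K(II(IS))
  →2  K(I(IS))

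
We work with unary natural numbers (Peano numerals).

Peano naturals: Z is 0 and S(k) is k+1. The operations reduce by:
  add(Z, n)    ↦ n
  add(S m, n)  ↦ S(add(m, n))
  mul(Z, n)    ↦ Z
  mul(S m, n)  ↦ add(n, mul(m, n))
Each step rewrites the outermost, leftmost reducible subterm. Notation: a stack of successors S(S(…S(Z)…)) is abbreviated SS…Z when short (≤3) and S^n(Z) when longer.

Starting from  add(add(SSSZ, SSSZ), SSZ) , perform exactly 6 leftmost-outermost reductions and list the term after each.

Answer: after 6 steps: S(S(S(add(add(Z, SSSZ), SSZ))))

Derivation:
  start: add(add(SSSZ, SSSZ), SSZ)
  step 1: add(S(add(SSZ, SSSZ)), SSZ)
  step 2: S(add(add(SSZ, SSSZ), SSZ))
  step 3: S(add(S(add(SZ, SSSZ)), SSZ))
  step 4: S(S(add(add(SZ, SSSZ), SSZ)))
  step 5: S(S(add(S(add(Z, SSSZ)), SSZ)))
  step 6: S(S(S(add(add(Z, SSSZ), SSZ))))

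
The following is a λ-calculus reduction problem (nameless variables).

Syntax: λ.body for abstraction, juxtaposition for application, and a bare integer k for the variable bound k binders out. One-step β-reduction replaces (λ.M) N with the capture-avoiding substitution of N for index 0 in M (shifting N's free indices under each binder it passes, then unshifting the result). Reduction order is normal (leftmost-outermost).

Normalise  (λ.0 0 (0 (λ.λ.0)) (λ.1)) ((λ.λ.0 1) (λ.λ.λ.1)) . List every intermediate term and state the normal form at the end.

Answer: normal form = λ.0  (in 11 steps)

Working:
  start: (λ.0 0 (0 (λ.λ.0)) (λ.1)) ((λ.λ.0 1) (λ.λ.λ.1))
  →1  (λ.λ.0 1) (λ.λ.λ.1) ((λ.λ.0 1) (λ.λ.λ.1)) ((λ.λ.0 1) (λ.λ.λ.1) (λ.λ.0)) (λ.(λ.λ.0 1) (λ.λ.λ.1))
  →2  (λ.0 (λ.λ.λ.1)) ((λ.λ.0 1) (λ.λ.λ.1)) ((λ.λ.0 1) (λ.λ.λ.1) (λ.λ.0)) (λ.(λ.λ.0 1) (λ.λ.λ.1))
  →3  (λ.λ.0 1) (λ.λ.λ.1) (λ.λ.λ.1) ((λ.λ.0 1) (λ.λ.λ.1) (λ.λ.0)) (λ.(λ.λ.0 1) (λ.λ.λ.1))
  →4  (λ.0 (λ.λ.λ.1)) (λ.λ.λ.1) ((λ.λ.0 1) (λ.λ.λ.1) (λ.λ.0)) (λ.(λ.λ.0 1) (λ.λ.λ.1))
  →5  (λ.λ.λ.1) (λ.λ.λ.1) ((λ.λ.0 1) (λ.λ.λ.1) (λ.λ.0)) (λ.(λ.λ.0 1) (λ.λ.λ.1))
  →6  (λ.λ.1) ((λ.λ.0 1) (λ.λ.λ.1) (λ.λ.0)) (λ.(λ.λ.0 1) (λ.λ.λ.1))
  →7  (λ.(λ.λ.0 1) (λ.λ.λ.1) (λ.λ.0)) (λ.(λ.λ.0 1) (λ.λ.λ.1))
  →8  (λ.λ.0 1) (λ.λ.λ.1) (λ.λ.0)
  →9  (λ.0 (λ.λ.λ.1)) (λ.λ.0)
  →10  (λ.λ.0) (λ.λ.λ.1)
  →11  λ.0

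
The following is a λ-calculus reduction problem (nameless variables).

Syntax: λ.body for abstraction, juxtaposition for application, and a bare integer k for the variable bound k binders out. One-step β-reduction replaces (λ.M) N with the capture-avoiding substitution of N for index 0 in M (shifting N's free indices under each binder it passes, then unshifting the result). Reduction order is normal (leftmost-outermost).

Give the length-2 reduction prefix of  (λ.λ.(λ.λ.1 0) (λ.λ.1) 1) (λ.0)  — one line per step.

  start: (λ.λ.(λ.λ.1 0) (λ.λ.1) 1) (λ.0)
  [1] λ.(λ.λ.1 0) (λ.λ.1) (λ.0)
  [2] λ.(λ.(λ.λ.1) 0) (λ.0)

Answer: after 2 steps: λ.(λ.(λ.λ.1) 0) (λ.0)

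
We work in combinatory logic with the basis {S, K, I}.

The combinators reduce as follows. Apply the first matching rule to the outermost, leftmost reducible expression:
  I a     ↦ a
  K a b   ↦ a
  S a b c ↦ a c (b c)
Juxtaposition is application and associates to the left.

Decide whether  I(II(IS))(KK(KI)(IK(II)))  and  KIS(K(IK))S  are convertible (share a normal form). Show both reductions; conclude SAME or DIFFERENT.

Term A:
  start: I(II(IS))(KK(KI)(IK(II)))
  step 1: II(IS)(KK(KI)(IK(II)))
  step 2: I(IS)(KK(KI)(IK(II)))
  step 3: IS(KK(KI)(IK(II)))
  step 4: S(KK(KI)(IK(II)))
  step 5: S(K(IK(II)))
  step 6: S(K(K(II)))
  step 7: S(K(KI))

Term B:
  start: KIS(K(IK))S
  step 1: I(K(IK))S
  step 2: K(IK)S
  step 3: IK
  step 4: K

Answer: DIFFERENT — A ⇓ S(K(KI)), B ⇓ K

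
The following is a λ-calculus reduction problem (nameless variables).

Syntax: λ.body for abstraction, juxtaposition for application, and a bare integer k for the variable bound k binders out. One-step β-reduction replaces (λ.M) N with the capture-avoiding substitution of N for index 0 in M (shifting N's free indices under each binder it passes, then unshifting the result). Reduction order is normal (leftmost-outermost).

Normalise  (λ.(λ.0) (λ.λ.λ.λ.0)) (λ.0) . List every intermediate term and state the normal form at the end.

  start: (λ.(λ.0) (λ.λ.λ.λ.0)) (λ.0)
  [1] (λ.0) (λ.λ.λ.λ.0)
  [2] λ.λ.λ.λ.0

Answer: normal form = λ.λ.λ.λ.0  (in 2 steps)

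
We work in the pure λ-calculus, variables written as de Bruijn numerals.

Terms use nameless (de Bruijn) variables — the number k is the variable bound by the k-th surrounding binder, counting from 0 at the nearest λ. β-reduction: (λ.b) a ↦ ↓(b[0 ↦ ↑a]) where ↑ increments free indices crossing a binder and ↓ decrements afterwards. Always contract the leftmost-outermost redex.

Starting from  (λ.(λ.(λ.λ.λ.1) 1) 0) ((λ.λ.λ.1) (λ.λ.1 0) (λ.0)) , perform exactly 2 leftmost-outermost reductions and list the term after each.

Answer: after 2 steps: (λ.λ.λ.1) ((λ.λ.λ.1) (λ.λ.1 0) (λ.0))

Working:
  start: (λ.(λ.(λ.λ.λ.1) 1) 0) ((λ.λ.λ.1) (λ.λ.1 0) (λ.0))
  step 1: (λ.(λ.λ.λ.1) ((λ.λ.λ.1) (λ.λ.1 0) (λ.0))) ((λ.λ.λ.1) (λ.λ.1 0) (λ.0))
  step 2: (λ.λ.λ.1) ((λ.λ.λ.1) (λ.λ.1 0) (λ.0))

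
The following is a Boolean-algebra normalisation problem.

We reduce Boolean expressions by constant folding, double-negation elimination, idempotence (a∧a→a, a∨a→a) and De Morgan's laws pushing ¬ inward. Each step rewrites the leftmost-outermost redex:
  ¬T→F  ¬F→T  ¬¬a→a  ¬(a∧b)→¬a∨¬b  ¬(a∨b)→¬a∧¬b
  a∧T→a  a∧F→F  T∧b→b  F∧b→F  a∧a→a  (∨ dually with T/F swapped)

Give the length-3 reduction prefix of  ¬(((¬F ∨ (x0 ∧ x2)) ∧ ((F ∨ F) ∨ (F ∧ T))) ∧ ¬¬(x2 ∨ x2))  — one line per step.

  start: ¬(((¬F ∨ (x0 ∧ x2)) ∧ ((F ∨ F) ∨ (F ∧ T))) ∧ ¬¬(x2 ∨ x2))
  [1] ¬((¬F ∨ (x0 ∧ x2)) ∧ ((F ∨ F) ∨ (F ∧ T))) ∨ ¬¬¬(x2 ∨ x2)
  [2] (¬(¬F ∨ (x0 ∧ x2)) ∨ ¬((F ∨ F) ∨ (F ∧ T))) ∨ ¬¬¬(x2 ∨ x2)
  [3] ((¬¬F ∧ ¬(x0 ∧ x2)) ∨ ¬((F ∨ F) ∨ (F ∧ T))) ∨ ¬¬¬(x2 ∨ x2)

Answer: after 3 steps: ((¬¬F ∧ ¬(x0 ∧ x2)) ∨ ¬((F ∨ F) ∨ (F ∧ T))) ∨ ¬¬¬(x2 ∨ x2)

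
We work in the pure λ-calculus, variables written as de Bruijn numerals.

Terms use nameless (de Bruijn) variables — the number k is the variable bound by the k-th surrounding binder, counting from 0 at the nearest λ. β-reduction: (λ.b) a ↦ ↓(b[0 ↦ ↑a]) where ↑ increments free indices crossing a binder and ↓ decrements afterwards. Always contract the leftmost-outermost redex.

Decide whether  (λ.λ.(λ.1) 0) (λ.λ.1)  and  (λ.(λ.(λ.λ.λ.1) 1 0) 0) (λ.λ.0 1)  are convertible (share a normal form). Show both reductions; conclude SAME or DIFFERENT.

Term A:
  start: (λ.λ.(λ.1) 0) (λ.λ.1)
  →1  λ.(λ.1) 0
  →2  λ.0

Term B:
  start: (λ.(λ.(λ.λ.λ.1) 1 0) 0) (λ.λ.0 1)
  →1  (λ.(λ.λ.λ.1) (λ.λ.0 1) 0) (λ.λ.0 1)
  →2  (λ.λ.λ.1) (λ.λ.0 1) (λ.λ.0 1)
  →3  (λ.λ.1) (λ.λ.0 1)
  →4  λ.λ.λ.0 1

Answer: DIFFERENT — A ⇓ λ.0, B ⇓ λ.λ.λ.0 1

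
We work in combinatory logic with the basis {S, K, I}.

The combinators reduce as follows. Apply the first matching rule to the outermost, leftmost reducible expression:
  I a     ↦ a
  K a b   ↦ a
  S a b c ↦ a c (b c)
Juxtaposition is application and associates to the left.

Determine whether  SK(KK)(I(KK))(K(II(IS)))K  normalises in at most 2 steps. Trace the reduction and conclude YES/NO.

  start: SK(KK)(I(KK))(K(II(IS)))K
  step 1: K(I(KK))(KK(I(KK)))(K(II(IS)))K
  step 2: I(KK)(K(II(IS)))K

Answer: NO — after 2 steps the term is I(KK)(K(II(IS)))K, not yet normal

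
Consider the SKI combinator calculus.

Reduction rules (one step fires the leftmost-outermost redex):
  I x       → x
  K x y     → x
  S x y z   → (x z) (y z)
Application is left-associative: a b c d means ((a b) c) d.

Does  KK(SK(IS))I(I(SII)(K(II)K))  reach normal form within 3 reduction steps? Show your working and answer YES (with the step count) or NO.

  start: KK(SK(IS))I(I(SII)(K(II)K))
  step 1: KI(I(SII)(K(II)K))
  step 2: I

Answer: YES — reaches normal form I in 2 ≤ 3 steps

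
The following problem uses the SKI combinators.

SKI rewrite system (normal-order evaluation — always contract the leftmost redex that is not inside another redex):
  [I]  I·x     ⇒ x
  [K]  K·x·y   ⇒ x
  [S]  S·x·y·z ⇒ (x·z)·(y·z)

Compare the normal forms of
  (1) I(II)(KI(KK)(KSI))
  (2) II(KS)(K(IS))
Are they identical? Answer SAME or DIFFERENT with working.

Answer: SAME — A ⇓ S, B ⇓ S

Derivation:
Term A:
  start: I(II)(KI(KK)(KSI))
  step 1: II(KI(KK)(KSI))
  step 2: I(KI(KK)(KSI))
  step 3: KI(KK)(KSI)
  step 4: I(KSI)
  step 5: KSI
  step 6: S

Term B:
  start: II(KS)(K(IS))
  step 1: I(KS)(K(IS))
  step 2: KS(K(IS))
  step 3: S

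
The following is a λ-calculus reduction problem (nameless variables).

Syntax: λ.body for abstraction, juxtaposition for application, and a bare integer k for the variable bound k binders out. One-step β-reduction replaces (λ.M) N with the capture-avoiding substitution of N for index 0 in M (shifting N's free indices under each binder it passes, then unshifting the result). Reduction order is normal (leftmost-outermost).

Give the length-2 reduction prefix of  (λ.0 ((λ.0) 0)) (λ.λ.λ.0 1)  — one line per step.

Answer: after 2 steps: λ.λ.0 1

Reduction:
  start: (λ.0 ((λ.0) 0)) (λ.λ.λ.0 1)
  [1] (λ.λ.λ.0 1) ((λ.0) (λ.λ.λ.0 1))
  [2] λ.λ.0 1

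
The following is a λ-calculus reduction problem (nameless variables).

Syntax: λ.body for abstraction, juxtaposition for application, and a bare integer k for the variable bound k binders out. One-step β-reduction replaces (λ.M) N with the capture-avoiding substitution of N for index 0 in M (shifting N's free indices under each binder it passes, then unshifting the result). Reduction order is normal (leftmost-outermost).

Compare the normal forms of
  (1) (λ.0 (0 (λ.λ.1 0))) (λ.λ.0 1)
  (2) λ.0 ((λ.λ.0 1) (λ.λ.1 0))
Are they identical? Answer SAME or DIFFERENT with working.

Term A:
  start: (λ.0 (0 (λ.λ.1 0))) (λ.λ.0 1)
  →1  (λ.λ.0 1) ((λ.λ.0 1) (λ.λ.1 0))
  →2  λ.0 ((λ.λ.0 1) (λ.λ.1 0))
  →3  λ.0 (λ.0 (λ.λ.1 0))

Term B:
  start: λ.0 ((λ.λ.0 1) (λ.λ.1 0))
  →1  λ.0 (λ.0 (λ.λ.1 0))

Answer: SAME — A ⇓ λ.0 (λ.0 (λ.λ.1 0)), B ⇓ λ.0 (λ.0 (λ.λ.1 0))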